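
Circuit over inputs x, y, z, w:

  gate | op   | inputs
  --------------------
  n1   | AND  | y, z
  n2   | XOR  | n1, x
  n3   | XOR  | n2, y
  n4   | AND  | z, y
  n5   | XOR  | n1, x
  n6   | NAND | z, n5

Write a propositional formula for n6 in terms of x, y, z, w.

n1 = y AND z
n5 = n1 XOR x = (y AND z) XOR x
n6 = z NAND n5 = z NAND ((y AND z) XOR x)

z NAND ((y AND z) XOR x)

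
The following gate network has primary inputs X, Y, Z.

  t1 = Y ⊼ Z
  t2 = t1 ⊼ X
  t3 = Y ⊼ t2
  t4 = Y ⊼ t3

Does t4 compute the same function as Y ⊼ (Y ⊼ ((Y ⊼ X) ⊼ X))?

t1 = Y ⊼ Z
t2 = t1 ⊼ X = (Y ⊼ Z) ⊼ X
t3 = Y ⊼ t2 = Y ⊼ ((Y ⊼ Z) ⊼ X)
t4 = Y ⊼ t3 = Y ⊼ (Y ⊼ ((Y ⊼ Z) ⊼ X))
At X=1, Y=1, Z=0: circuit gives 0, formula gives 1.

No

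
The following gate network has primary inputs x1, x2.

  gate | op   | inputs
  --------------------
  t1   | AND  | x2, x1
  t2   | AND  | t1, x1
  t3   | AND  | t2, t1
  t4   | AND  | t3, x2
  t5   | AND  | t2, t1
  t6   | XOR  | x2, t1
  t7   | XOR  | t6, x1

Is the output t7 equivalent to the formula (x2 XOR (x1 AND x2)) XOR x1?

Yes

t1 = x2 AND x1
t6 = x2 XOR t1 = x2 XOR (x2 AND x1)
t7 = t6 XOR x1 = (x2 XOR (x2 AND x1)) XOR x1
At x1=0, x2=0: circuit gives 0, formula gives 0.
At x1=0, x2=1: circuit gives 1, formula gives 1.
Agrees on all 4 inputs.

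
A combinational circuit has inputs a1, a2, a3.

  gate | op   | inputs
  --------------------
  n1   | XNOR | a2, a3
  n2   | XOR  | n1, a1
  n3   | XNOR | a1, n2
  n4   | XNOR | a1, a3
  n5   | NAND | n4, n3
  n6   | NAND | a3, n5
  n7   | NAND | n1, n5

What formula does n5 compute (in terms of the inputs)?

n1 = a2 XNOR a3
n2 = n1 XOR a1 = (a2 XNOR a3) XOR a1
n3 = a1 XNOR n2 = a1 XNOR ((a2 XNOR a3) XOR a1)
n4 = a1 XNOR a3
n5 = n4 NAND n3 = (a1 XNOR a3) NAND (a1 XNOR ((a2 XNOR a3) XOR a1))

(a1 XNOR a3) NAND (a1 XNOR ((a2 XNOR a3) XOR a1))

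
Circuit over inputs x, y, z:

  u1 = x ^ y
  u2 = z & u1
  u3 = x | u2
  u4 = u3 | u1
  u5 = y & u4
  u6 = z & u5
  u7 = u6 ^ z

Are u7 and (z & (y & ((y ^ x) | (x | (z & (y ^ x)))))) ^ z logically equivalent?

Yes

u1 = x ^ y
u2 = z & u1 = z & (x ^ y)
u3 = x | u2 = x | (z & (x ^ y))
u4 = u3 | u1 = (x | (z & (x ^ y))) | (x ^ y)
u5 = y & u4 = y & ((x | (z & (x ^ y))) | (x ^ y))
u6 = z & u5 = z & (y & ((x | (z & (x ^ y))) | (x ^ y)))
u7 = u6 ^ z = (z & (y & ((x | (z & (x ^ y))) | (x ^ y)))) ^ z
At x=0, y=0, z=0: circuit gives 0, formula gives 0.
At x=0, y=0, z=1: circuit gives 1, formula gives 1.
Agrees on all 8 inputs.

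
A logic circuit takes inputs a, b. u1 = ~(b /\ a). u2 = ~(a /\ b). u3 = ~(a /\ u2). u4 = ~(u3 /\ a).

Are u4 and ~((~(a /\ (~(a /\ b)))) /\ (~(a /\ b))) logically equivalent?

u2 = ~(a /\ b)
u3 = ~(a /\ u2) = ~(a /\ (~(a /\ b)))
u4 = ~(u3 /\ a) = ~((~(a /\ (~(a /\ b)))) /\ a)
At a=0, b=0: circuit gives 1, formula gives 0.

No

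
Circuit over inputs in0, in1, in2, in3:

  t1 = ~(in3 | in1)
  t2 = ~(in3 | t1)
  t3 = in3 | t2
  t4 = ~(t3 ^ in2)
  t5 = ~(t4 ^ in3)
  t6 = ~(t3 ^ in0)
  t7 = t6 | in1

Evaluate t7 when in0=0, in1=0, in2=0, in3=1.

t1 = ~(1 | 0) = 0
t2 = ~(1 | 0) = 0
t3 = 1 | 0 = 1
t6 = ~(1 ^ 0) = 0
t7 = 0 | 0 = 0

0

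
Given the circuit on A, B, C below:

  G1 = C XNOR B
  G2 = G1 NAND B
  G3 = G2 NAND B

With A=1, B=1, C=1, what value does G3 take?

G1 = 1 XNOR 1 = 1
G2 = 1 NAND 1 = 0
G3 = 0 NAND 1 = 1

1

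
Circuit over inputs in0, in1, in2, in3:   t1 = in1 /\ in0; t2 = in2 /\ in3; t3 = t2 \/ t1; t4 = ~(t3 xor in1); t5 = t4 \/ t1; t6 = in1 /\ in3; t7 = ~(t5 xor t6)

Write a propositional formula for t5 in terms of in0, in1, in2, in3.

t1 = in1 /\ in0
t2 = in2 /\ in3
t3 = t2 \/ t1 = (in2 /\ in3) \/ (in1 /\ in0)
t4 = ~(t3 xor in1) = ~(((in2 /\ in3) \/ (in1 /\ in0)) xor in1)
t5 = t4 \/ t1 = (~(((in2 /\ in3) \/ (in1 /\ in0)) xor in1)) \/ (in1 /\ in0)

(~(((in2 /\ in3) \/ (in1 /\ in0)) xor in1)) \/ (in1 /\ in0)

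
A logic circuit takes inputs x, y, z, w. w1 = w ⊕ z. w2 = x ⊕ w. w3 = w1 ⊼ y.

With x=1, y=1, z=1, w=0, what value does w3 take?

0

w1 = 0 ⊕ 1 = 1
w3 = 1 ⊼ 1 = 0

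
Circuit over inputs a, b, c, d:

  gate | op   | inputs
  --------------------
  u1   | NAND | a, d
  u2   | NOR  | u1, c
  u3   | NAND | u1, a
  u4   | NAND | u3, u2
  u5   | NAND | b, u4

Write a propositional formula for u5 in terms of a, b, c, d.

u1 = a NAND d
u2 = u1 NOR c = (a NAND d) NOR c
u3 = u1 NAND a = (a NAND d) NAND a
u4 = u3 NAND u2 = ((a NAND d) NAND a) NAND ((a NAND d) NOR c)
u5 = b NAND u4 = b NAND (((a NAND d) NAND a) NAND ((a NAND d) NOR c))

b NAND (((a NAND d) NAND a) NAND ((a NAND d) NOR c))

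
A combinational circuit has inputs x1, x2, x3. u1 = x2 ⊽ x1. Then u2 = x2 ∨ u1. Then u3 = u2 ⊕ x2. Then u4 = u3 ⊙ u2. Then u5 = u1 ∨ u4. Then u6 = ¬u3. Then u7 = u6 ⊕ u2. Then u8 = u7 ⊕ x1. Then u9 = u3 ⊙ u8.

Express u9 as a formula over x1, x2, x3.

u1 = x2 ⊽ x1
u2 = x2 ∨ u1 = x2 ∨ (x2 ⊽ x1)
u3 = u2 ⊕ x2 = (x2 ∨ (x2 ⊽ x1)) ⊕ x2
u6 = ¬u3 = ¬((x2 ∨ (x2 ⊽ x1)) ⊕ x2)
u7 = u6 ⊕ u2 = ¬((x2 ∨ (x2 ⊽ x1)) ⊕ x2) ⊕ (x2 ∨ (x2 ⊽ x1))
u8 = u7 ⊕ x1 = (¬((x2 ∨ (x2 ⊽ x1)) ⊕ x2) ⊕ (x2 ∨ (x2 ⊽ x1))) ⊕ x1
u9 = u3 ⊙ u8 = ((x2 ∨ (x2 ⊽ x1)) ⊕ x2) ⊙ ((¬((x2 ∨ (x2 ⊽ x1)) ⊕ x2) ⊕ (x2 ∨ (x2 ⊽ x1))) ⊕ x1)

((x2 ∨ (x2 ⊽ x1)) ⊕ x2) ⊙ ((¬((x2 ∨ (x2 ⊽ x1)) ⊕ x2) ⊕ (x2 ∨ (x2 ⊽ x1))) ⊕ x1)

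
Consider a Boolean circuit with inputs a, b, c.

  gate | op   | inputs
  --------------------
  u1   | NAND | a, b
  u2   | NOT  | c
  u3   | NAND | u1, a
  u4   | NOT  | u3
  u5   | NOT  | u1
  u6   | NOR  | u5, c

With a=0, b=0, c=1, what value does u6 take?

u1 = 0 NAND 0 = 1
u5 = NOT 1 = 0
u6 = 0 NOR 1 = 0

0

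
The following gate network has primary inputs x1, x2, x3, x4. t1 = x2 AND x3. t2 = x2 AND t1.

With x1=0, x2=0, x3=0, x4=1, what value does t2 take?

0

t1 = 0 AND 0 = 0
t2 = 0 AND 0 = 0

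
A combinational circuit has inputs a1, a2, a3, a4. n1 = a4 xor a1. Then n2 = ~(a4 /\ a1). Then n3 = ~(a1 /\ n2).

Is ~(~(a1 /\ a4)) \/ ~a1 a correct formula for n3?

n2 = ~(a4 /\ a1)
n3 = ~(a1 /\ n2) = ~(a1 /\ (~(a4 /\ a1)))
At a1=1, a2=0, a3=0, a4=0: circuit gives 0, formula gives 0.
At a1=0, a2=0, a3=0, a4=0: circuit gives 1, formula gives 1.
Agrees on all 16 inputs.

Yes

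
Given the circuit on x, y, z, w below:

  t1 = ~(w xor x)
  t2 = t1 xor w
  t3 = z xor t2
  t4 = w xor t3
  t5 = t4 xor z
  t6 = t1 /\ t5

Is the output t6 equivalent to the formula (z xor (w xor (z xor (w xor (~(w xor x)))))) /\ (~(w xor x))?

Yes

t1 = ~(w xor x)
t2 = t1 xor w = (~(w xor x)) xor w
t3 = z xor t2 = z xor ((~(w xor x)) xor w)
t4 = w xor t3 = w xor (z xor ((~(w xor x)) xor w))
t5 = t4 xor z = (w xor (z xor ((~(w xor x)) xor w))) xor z
t6 = t1 /\ t5 = (~(w xor x)) /\ ((w xor (z xor ((~(w xor x)) xor w))) xor z)
At x=0, y=0, z=0, w=1: circuit gives 0, formula gives 0.
At x=0, y=0, z=0, w=0: circuit gives 1, formula gives 1.
Agrees on all 16 inputs.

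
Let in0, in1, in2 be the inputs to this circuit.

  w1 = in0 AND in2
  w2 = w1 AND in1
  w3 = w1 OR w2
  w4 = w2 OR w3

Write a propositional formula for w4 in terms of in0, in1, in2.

((in0 AND in2) AND in1) OR ((in0 AND in2) OR ((in0 AND in2) AND in1))

w1 = in0 AND in2
w2 = w1 AND in1 = (in0 AND in2) AND in1
w3 = w1 OR w2 = (in0 AND in2) OR ((in0 AND in2) AND in1)
w4 = w2 OR w3 = ((in0 AND in2) AND in1) OR ((in0 AND in2) OR ((in0 AND in2) AND in1))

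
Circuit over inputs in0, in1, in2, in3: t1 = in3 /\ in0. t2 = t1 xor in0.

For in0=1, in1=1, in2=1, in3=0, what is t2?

t1 = 0 /\ 1 = 0
t2 = 0 xor 1 = 1

1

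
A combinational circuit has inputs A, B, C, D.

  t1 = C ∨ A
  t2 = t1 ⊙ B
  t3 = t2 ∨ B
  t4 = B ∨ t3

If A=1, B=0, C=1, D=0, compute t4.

t1 = 1 ∨ 1 = 1
t2 = 1 ⊙ 0 = 0
t3 = 0 ∨ 0 = 0
t4 = 0 ∨ 0 = 0

0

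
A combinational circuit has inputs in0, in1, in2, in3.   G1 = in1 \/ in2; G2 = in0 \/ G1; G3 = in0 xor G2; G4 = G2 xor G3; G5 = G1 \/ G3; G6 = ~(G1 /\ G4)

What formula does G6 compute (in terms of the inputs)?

G1 = in1 \/ in2
G2 = in0 \/ G1 = in0 \/ (in1 \/ in2)
G3 = in0 xor G2 = in0 xor (in0 \/ (in1 \/ in2))
G4 = G2 xor G3 = (in0 \/ (in1 \/ in2)) xor (in0 xor (in0 \/ (in1 \/ in2)))
G6 = ~(G1 /\ G4) = ~((in1 \/ in2) /\ ((in0 \/ (in1 \/ in2)) xor (in0 xor (in0 \/ (in1 \/ in2)))))

~((in1 \/ in2) /\ ((in0 \/ (in1 \/ in2)) xor (in0 xor (in0 \/ (in1 \/ in2)))))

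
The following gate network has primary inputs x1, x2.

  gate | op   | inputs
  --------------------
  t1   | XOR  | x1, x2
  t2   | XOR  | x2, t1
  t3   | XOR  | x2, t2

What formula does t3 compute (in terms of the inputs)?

t1 = x1 XOR x2
t2 = x2 XOR t1 = x2 XOR (x1 XOR x2)
t3 = x2 XOR t2 = x2 XOR (x2 XOR (x1 XOR x2))

x2 XOR (x2 XOR (x1 XOR x2))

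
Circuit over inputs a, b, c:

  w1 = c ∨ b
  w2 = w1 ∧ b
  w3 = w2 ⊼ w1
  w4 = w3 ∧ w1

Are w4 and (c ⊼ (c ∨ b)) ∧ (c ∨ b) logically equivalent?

No

w1 = c ∨ b
w2 = w1 ∧ b = (c ∨ b) ∧ b
w3 = w2 ⊼ w1 = ((c ∨ b) ∧ b) ⊼ (c ∨ b)
w4 = w3 ∧ w1 = (((c ∨ b) ∧ b) ⊼ (c ∨ b)) ∧ (c ∨ b)
At a=0, b=0, c=1: circuit gives 1, formula gives 0.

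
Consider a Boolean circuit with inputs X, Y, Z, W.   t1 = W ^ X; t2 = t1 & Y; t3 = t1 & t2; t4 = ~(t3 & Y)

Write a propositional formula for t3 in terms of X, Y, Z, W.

(W ^ X) & ((W ^ X) & Y)

t1 = W ^ X
t2 = t1 & Y = (W ^ X) & Y
t3 = t1 & t2 = (W ^ X) & ((W ^ X) & Y)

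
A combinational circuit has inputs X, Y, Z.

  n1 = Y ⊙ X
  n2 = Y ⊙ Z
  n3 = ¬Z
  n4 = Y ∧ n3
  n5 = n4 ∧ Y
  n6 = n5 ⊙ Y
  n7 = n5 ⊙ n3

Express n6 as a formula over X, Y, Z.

((Y ∧ ¬Z) ∧ Y) ⊙ Y

n3 = ¬Z
n4 = Y ∧ n3 = Y ∧ ¬Z
n5 = n4 ∧ Y = (Y ∧ ¬Z) ∧ Y
n6 = n5 ⊙ Y = ((Y ∧ ¬Z) ∧ Y) ⊙ Y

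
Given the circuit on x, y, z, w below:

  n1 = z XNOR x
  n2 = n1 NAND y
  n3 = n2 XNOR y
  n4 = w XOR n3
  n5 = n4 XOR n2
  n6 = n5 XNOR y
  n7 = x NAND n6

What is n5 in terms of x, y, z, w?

n1 = z XNOR x
n2 = n1 NAND y = (z XNOR x) NAND y
n3 = n2 XNOR y = ((z XNOR x) NAND y) XNOR y
n4 = w XOR n3 = w XOR (((z XNOR x) NAND y) XNOR y)
n5 = n4 XOR n2 = (w XOR (((z XNOR x) NAND y) XNOR y)) XOR ((z XNOR x) NAND y)

(w XOR (((z XNOR x) NAND y) XNOR y)) XOR ((z XNOR x) NAND y)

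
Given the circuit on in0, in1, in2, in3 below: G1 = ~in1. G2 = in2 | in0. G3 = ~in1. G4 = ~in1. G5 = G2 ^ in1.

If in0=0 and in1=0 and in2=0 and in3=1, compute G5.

G2 = 0 | 0 = 0
G5 = 0 ^ 0 = 0

0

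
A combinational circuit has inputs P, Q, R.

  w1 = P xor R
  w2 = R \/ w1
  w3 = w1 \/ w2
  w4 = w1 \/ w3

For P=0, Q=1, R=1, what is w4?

1

w1 = 0 xor 1 = 1
w2 = 1 \/ 1 = 1
w3 = 1 \/ 1 = 1
w4 = 1 \/ 1 = 1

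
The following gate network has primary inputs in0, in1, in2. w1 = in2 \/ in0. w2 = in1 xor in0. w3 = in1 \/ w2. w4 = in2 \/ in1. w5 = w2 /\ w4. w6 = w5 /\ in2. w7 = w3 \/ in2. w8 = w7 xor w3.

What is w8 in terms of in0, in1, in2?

((in1 \/ (in1 xor in0)) \/ in2) xor (in1 \/ (in1 xor in0))

w2 = in1 xor in0
w3 = in1 \/ w2 = in1 \/ (in1 xor in0)
w7 = w3 \/ in2 = (in1 \/ (in1 xor in0)) \/ in2
w8 = w7 xor w3 = ((in1 \/ (in1 xor in0)) \/ in2) xor (in1 \/ (in1 xor in0))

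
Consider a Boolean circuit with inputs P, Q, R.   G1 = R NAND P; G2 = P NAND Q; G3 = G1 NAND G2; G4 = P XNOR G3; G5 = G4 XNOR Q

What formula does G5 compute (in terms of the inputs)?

(P XNOR ((R NAND P) NAND (P NAND Q))) XNOR Q

G1 = R NAND P
G2 = P NAND Q
G3 = G1 NAND G2 = (R NAND P) NAND (P NAND Q)
G4 = P XNOR G3 = P XNOR ((R NAND P) NAND (P NAND Q))
G5 = G4 XNOR Q = (P XNOR ((R NAND P) NAND (P NAND Q))) XNOR Q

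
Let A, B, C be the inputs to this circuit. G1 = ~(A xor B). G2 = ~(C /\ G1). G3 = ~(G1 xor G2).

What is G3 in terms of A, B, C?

G1 = ~(A xor B)
G2 = ~(C /\ G1) = ~(C /\ (~(A xor B)))
G3 = ~(G1 xor G2) = ~((~(A xor B)) xor (~(C /\ (~(A xor B)))))

~((~(A xor B)) xor (~(C /\ (~(A xor B)))))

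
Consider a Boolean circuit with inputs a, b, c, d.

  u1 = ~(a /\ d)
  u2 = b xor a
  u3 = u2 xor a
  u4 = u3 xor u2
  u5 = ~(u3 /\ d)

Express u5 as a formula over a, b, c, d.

u2 = b xor a
u3 = u2 xor a = (b xor a) xor a
u5 = ~(u3 /\ d) = ~(((b xor a) xor a) /\ d)

~(((b xor a) xor a) /\ d)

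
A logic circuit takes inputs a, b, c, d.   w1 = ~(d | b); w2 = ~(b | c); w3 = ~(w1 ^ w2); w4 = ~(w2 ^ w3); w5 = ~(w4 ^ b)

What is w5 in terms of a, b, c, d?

w1 = ~(d | b)
w2 = ~(b | c)
w3 = ~(w1 ^ w2) = ~((~(d | b)) ^ (~(b | c)))
w4 = ~(w2 ^ w3) = ~((~(b | c)) ^ (~((~(d | b)) ^ (~(b | c)))))
w5 = ~(w4 ^ b) = ~((~((~(b | c)) ^ (~((~(d | b)) ^ (~(b | c)))))) ^ b)

~((~((~(b | c)) ^ (~((~(d | b)) ^ (~(b | c)))))) ^ b)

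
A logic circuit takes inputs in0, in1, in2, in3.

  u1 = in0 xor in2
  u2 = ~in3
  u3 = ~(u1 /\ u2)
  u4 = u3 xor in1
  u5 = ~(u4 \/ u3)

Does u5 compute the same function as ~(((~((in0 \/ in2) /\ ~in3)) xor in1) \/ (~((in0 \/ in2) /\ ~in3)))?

u1 = in0 xor in2
u2 = ~in3
u3 = ~(u1 /\ u2) = ~((in0 xor in2) /\ ~in3)
u4 = u3 xor in1 = (~((in0 xor in2) /\ ~in3)) xor in1
u5 = ~(u4 \/ u3) = ~(((~((in0 xor in2) /\ ~in3)) xor in1) \/ (~((in0 xor in2) /\ ~in3)))
At in0=1, in1=0, in2=1, in3=0: circuit gives 0, formula gives 1.

No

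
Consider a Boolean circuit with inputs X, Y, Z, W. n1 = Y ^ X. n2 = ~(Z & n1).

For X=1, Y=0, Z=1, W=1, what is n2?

0

n1 = 0 ^ 1 = 1
n2 = ~(1 & 1) = 0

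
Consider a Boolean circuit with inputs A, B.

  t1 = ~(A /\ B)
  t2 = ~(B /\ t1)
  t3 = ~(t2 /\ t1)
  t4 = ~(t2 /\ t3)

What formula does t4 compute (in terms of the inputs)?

t1 = ~(A /\ B)
t2 = ~(B /\ t1) = ~(B /\ (~(A /\ B)))
t3 = ~(t2 /\ t1) = ~((~(B /\ (~(A /\ B)))) /\ (~(A /\ B)))
t4 = ~(t2 /\ t3) = ~((~(B /\ (~(A /\ B)))) /\ (~((~(B /\ (~(A /\ B)))) /\ (~(A /\ B)))))

~((~(B /\ (~(A /\ B)))) /\ (~((~(B /\ (~(A /\ B)))) /\ (~(A /\ B)))))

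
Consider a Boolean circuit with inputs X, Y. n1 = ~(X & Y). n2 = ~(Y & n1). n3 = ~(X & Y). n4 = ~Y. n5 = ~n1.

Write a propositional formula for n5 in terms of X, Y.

~(~(X & Y))

n1 = ~(X & Y)
n5 = ~n1 = ~(~(X & Y))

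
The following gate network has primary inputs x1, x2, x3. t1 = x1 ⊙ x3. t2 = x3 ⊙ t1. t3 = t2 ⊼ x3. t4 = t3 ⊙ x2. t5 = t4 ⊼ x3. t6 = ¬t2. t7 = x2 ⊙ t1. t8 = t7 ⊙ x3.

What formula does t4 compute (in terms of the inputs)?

t1 = x1 ⊙ x3
t2 = x3 ⊙ t1 = x3 ⊙ (x1 ⊙ x3)
t3 = t2 ⊼ x3 = (x3 ⊙ (x1 ⊙ x3)) ⊼ x3
t4 = t3 ⊙ x2 = ((x3 ⊙ (x1 ⊙ x3)) ⊼ x3) ⊙ x2

((x3 ⊙ (x1 ⊙ x3)) ⊼ x3) ⊙ x2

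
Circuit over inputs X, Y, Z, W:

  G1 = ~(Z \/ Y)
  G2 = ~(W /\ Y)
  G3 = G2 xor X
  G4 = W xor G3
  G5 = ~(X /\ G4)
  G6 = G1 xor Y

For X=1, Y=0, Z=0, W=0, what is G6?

G1 = ~(0 \/ 0) = 1
G6 = 1 xor 0 = 1

1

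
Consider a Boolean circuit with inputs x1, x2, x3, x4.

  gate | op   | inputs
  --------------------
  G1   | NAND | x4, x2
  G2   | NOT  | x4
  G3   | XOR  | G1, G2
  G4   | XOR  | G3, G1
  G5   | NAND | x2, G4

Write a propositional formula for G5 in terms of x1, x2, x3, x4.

G1 = x4 NAND x2
G2 = NOT x4
G3 = G1 XOR G2 = (x4 NAND x2) XOR NOT x4
G4 = G3 XOR G1 = ((x4 NAND x2) XOR NOT x4) XOR (x4 NAND x2)
G5 = x2 NAND G4 = x2 NAND (((x4 NAND x2) XOR NOT x4) XOR (x4 NAND x2))

x2 NAND (((x4 NAND x2) XOR NOT x4) XOR (x4 NAND x2))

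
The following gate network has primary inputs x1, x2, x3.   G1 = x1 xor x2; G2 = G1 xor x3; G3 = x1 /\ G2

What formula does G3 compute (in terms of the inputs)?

G1 = x1 xor x2
G2 = G1 xor x3 = (x1 xor x2) xor x3
G3 = x1 /\ G2 = x1 /\ ((x1 xor x2) xor x3)

x1 /\ ((x1 xor x2) xor x3)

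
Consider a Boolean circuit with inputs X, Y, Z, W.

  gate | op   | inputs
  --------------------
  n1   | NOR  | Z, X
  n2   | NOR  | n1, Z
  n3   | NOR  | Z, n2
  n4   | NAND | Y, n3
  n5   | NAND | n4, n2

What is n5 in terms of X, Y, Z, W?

(Y NAND (Z NOR ((Z NOR X) NOR Z))) NAND ((Z NOR X) NOR Z)

n1 = Z NOR X
n2 = n1 NOR Z = (Z NOR X) NOR Z
n3 = Z NOR n2 = Z NOR ((Z NOR X) NOR Z)
n4 = Y NAND n3 = Y NAND (Z NOR ((Z NOR X) NOR Z))
n5 = n4 NAND n2 = (Y NAND (Z NOR ((Z NOR X) NOR Z))) NAND ((Z NOR X) NOR Z)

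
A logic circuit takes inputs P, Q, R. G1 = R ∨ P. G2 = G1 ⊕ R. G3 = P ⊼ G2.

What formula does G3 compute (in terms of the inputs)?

G1 = R ∨ P
G2 = G1 ⊕ R = (R ∨ P) ⊕ R
G3 = P ⊼ G2 = P ⊼ ((R ∨ P) ⊕ R)

P ⊼ ((R ∨ P) ⊕ R)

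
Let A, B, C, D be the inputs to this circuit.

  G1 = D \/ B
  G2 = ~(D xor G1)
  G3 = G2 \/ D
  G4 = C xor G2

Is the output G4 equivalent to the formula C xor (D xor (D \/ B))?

G1 = D \/ B
G2 = ~(D xor G1) = ~(D xor (D \/ B))
G4 = C xor G2 = C xor (~(D xor (D \/ B)))
At A=0, B=0, C=0, D=0: circuit gives 1, formula gives 0.

No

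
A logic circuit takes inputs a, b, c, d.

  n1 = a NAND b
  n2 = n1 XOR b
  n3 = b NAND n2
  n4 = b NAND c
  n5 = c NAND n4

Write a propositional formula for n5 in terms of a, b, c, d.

n4 = b NAND c
n5 = c NAND n4 = c NAND (b NAND c)

c NAND (b NAND c)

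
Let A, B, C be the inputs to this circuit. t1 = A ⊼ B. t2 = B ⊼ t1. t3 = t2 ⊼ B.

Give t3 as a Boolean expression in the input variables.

(B ⊼ (A ⊼ B)) ⊼ B

t1 = A ⊼ B
t2 = B ⊼ t1 = B ⊼ (A ⊼ B)
t3 = t2 ⊼ B = (B ⊼ (A ⊼ B)) ⊼ B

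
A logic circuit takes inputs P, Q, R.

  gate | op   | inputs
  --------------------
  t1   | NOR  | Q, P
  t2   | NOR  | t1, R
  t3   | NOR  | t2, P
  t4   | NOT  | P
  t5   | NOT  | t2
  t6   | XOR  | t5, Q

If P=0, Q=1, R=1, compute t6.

t1 = 1 NOR 0 = 0
t2 = 0 NOR 1 = 0
t5 = NOT 0 = 1
t6 = 1 XOR 1 = 0

0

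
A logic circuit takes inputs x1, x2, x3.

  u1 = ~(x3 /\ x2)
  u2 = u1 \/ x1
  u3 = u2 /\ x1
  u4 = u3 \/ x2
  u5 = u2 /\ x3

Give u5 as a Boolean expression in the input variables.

u1 = ~(x3 /\ x2)
u2 = u1 \/ x1 = (~(x3 /\ x2)) \/ x1
u5 = u2 /\ x3 = ((~(x3 /\ x2)) \/ x1) /\ x3

((~(x3 /\ x2)) \/ x1) /\ x3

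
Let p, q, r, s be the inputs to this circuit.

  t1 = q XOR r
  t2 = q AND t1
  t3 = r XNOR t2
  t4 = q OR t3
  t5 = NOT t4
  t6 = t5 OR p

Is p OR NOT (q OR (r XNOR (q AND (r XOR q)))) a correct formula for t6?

t1 = q XOR r
t2 = q AND t1 = q AND (q XOR r)
t3 = r XNOR t2 = r XNOR (q AND (q XOR r))
t4 = q OR t3 = q OR (r XNOR (q AND (q XOR r)))
t5 = NOT t4 = NOT (q OR (r XNOR (q AND (q XOR r))))
t6 = t5 OR p = NOT (q OR (r XNOR (q AND (q XOR r)))) OR p
At p=0, q=0, r=0, s=0: circuit gives 0, formula gives 0.
At p=0, q=0, r=1, s=0: circuit gives 1, formula gives 1.
Agrees on all 16 inputs.

Yes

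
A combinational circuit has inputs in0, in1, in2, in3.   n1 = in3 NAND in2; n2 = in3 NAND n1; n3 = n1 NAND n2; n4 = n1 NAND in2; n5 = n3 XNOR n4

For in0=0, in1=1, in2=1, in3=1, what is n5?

1

n1 = 1 NAND 1 = 0
n2 = 1 NAND 0 = 1
n3 = 0 NAND 1 = 1
n4 = 0 NAND 1 = 1
n5 = 1 XNOR 1 = 1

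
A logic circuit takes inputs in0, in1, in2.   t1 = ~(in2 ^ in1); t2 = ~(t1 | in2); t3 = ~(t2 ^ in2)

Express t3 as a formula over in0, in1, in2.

~((~((~(in2 ^ in1)) | in2)) ^ in2)

t1 = ~(in2 ^ in1)
t2 = ~(t1 | in2) = ~((~(in2 ^ in1)) | in2)
t3 = ~(t2 ^ in2) = ~((~((~(in2 ^ in1)) | in2)) ^ in2)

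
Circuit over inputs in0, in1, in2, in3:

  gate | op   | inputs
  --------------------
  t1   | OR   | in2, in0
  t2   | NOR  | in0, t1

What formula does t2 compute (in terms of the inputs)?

t1 = in2 OR in0
t2 = in0 NOR t1 = in0 NOR (in2 OR in0)

in0 NOR (in2 OR in0)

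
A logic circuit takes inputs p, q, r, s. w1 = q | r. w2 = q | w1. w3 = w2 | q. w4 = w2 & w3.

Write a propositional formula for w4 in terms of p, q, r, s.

(q | (q | r)) & ((q | (q | r)) | q)

w1 = q | r
w2 = q | w1 = q | (q | r)
w3 = w2 | q = (q | (q | r)) | q
w4 = w2 & w3 = (q | (q | r)) & ((q | (q | r)) | q)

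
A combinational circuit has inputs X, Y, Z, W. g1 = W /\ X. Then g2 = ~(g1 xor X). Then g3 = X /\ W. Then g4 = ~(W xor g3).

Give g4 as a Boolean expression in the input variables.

~(W xor (X /\ W))

g3 = X /\ W
g4 = ~(W xor g3) = ~(W xor (X /\ W))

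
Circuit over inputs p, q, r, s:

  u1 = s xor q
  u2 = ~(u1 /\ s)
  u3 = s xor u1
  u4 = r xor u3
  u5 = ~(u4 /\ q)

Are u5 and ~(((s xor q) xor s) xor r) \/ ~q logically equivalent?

Yes

u1 = s xor q
u3 = s xor u1 = s xor (s xor q)
u4 = r xor u3 = r xor (s xor (s xor q))
u5 = ~(u4 /\ q) = ~((r xor (s xor (s xor q))) /\ q)
At p=0, q=1, r=0, s=0: circuit gives 0, formula gives 0.
At p=0, q=0, r=0, s=0: circuit gives 1, formula gives 1.
Agrees on all 16 inputs.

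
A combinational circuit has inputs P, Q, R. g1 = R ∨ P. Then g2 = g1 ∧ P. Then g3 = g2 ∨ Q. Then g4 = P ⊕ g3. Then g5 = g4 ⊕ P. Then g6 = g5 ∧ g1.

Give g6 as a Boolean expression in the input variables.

((P ⊕ (((R ∨ P) ∧ P) ∨ Q)) ⊕ P) ∧ (R ∨ P)

g1 = R ∨ P
g2 = g1 ∧ P = (R ∨ P) ∧ P
g3 = g2 ∨ Q = ((R ∨ P) ∧ P) ∨ Q
g4 = P ⊕ g3 = P ⊕ (((R ∨ P) ∧ P) ∨ Q)
g5 = g4 ⊕ P = (P ⊕ (((R ∨ P) ∧ P) ∨ Q)) ⊕ P
g6 = g5 ∧ g1 = ((P ⊕ (((R ∨ P) ∧ P) ∨ Q)) ⊕ P) ∧ (R ∨ P)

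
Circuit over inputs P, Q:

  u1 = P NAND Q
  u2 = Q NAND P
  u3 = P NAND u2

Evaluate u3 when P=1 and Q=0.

u2 = 0 NAND 1 = 1
u3 = 1 NAND 1 = 0

0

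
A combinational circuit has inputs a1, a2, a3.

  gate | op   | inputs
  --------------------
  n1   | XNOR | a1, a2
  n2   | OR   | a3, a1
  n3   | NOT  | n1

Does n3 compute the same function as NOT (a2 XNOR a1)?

n1 = a1 XNOR a2
n3 = NOT n1 = NOT (a1 XNOR a2)
At a1=0, a2=0, a3=0: circuit gives 0, formula gives 0.
At a1=0, a2=1, a3=0: circuit gives 1, formula gives 1.
Agrees on all 8 inputs.

Yes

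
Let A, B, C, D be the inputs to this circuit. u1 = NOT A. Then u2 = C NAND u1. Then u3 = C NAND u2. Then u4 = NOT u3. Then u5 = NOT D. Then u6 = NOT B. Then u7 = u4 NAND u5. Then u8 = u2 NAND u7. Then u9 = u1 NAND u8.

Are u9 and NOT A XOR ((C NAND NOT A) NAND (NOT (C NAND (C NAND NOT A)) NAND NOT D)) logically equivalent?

No

u1 = NOT A
u2 = C NAND u1 = C NAND NOT A
u3 = C NAND u2 = C NAND (C NAND NOT A)
u4 = NOT u3 = NOT (C NAND (C NAND NOT A))
u5 = NOT D
u7 = u4 NAND u5 = NOT (C NAND (C NAND NOT A)) NAND NOT D
u8 = u2 NAND u7 = (C NAND NOT A) NAND (NOT (C NAND (C NAND NOT A)) NAND NOT D)
u9 = u1 NAND u8 = NOT A NAND ((C NAND NOT A) NAND (NOT (C NAND (C NAND NOT A)) NAND NOT D))
At A=1, B=0, C=0, D=0: circuit gives 1, formula gives 0.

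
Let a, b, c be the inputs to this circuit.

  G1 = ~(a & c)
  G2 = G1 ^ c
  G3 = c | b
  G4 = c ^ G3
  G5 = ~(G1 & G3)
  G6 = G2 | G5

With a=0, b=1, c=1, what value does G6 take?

G1 = ~(0 & 1) = 1
G2 = 1 ^ 1 = 0
G3 = 1 | 1 = 1
G5 = ~(1 & 1) = 0
G6 = 0 | 0 = 0

0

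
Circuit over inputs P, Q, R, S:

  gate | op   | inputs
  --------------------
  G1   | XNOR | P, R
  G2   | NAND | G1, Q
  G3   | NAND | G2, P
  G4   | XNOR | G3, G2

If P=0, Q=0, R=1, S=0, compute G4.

G1 = 0 XNOR 1 = 0
G2 = 0 NAND 0 = 1
G3 = 1 NAND 0 = 1
G4 = 1 XNOR 1 = 1

1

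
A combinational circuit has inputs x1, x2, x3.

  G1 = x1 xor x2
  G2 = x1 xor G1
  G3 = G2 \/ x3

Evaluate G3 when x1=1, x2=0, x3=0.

0

G1 = 1 xor 0 = 1
G2 = 1 xor 1 = 0
G3 = 0 \/ 0 = 0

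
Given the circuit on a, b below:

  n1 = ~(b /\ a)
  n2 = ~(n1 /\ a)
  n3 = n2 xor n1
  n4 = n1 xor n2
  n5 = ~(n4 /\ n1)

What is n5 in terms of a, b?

n1 = ~(b /\ a)
n2 = ~(n1 /\ a) = ~((~(b /\ a)) /\ a)
n4 = n1 xor n2 = (~(b /\ a)) xor (~((~(b /\ a)) /\ a))
n5 = ~(n4 /\ n1) = ~(((~(b /\ a)) xor (~((~(b /\ a)) /\ a))) /\ (~(b /\ a)))

~(((~(b /\ a)) xor (~((~(b /\ a)) /\ a))) /\ (~(b /\ a)))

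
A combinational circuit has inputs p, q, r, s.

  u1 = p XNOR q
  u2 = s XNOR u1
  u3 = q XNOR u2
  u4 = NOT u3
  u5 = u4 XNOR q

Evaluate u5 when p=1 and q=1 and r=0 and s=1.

u1 = 1 XNOR 1 = 1
u2 = 1 XNOR 1 = 1
u3 = 1 XNOR 1 = 1
u4 = NOT 1 = 0
u5 = 0 XNOR 1 = 0

0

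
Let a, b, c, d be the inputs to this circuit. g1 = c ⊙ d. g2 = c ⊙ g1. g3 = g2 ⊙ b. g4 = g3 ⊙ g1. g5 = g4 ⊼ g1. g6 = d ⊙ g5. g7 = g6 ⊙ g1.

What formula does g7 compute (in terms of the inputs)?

(d ⊙ ((((c ⊙ (c ⊙ d)) ⊙ b) ⊙ (c ⊙ d)) ⊼ (c ⊙ d))) ⊙ (c ⊙ d)

g1 = c ⊙ d
g2 = c ⊙ g1 = c ⊙ (c ⊙ d)
g3 = g2 ⊙ b = (c ⊙ (c ⊙ d)) ⊙ b
g4 = g3 ⊙ g1 = ((c ⊙ (c ⊙ d)) ⊙ b) ⊙ (c ⊙ d)
g5 = g4 ⊼ g1 = (((c ⊙ (c ⊙ d)) ⊙ b) ⊙ (c ⊙ d)) ⊼ (c ⊙ d)
g6 = d ⊙ g5 = d ⊙ ((((c ⊙ (c ⊙ d)) ⊙ b) ⊙ (c ⊙ d)) ⊼ (c ⊙ d))
g7 = g6 ⊙ g1 = (d ⊙ ((((c ⊙ (c ⊙ d)) ⊙ b) ⊙ (c ⊙ d)) ⊼ (c ⊙ d))) ⊙ (c ⊙ d)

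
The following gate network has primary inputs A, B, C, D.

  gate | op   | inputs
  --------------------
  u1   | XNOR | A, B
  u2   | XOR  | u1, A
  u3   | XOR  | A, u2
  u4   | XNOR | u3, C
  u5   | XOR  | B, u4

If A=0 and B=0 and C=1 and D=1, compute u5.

u1 = 0 XNOR 0 = 1
u2 = 1 XOR 0 = 1
u3 = 0 XOR 1 = 1
u4 = 1 XNOR 1 = 1
u5 = 0 XOR 1 = 1

1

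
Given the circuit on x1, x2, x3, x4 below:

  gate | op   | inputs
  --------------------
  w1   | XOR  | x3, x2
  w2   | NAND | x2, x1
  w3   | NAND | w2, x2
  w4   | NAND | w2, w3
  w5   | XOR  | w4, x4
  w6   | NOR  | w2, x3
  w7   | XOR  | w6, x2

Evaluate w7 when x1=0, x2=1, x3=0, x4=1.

w2 = 1 NAND 0 = 1
w6 = 1 NOR 0 = 0
w7 = 0 XOR 1 = 1

1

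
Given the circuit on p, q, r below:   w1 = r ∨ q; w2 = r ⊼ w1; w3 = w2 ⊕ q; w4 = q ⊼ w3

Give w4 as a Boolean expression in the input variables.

w1 = r ∨ q
w2 = r ⊼ w1 = r ⊼ (r ∨ q)
w3 = w2 ⊕ q = (r ⊼ (r ∨ q)) ⊕ q
w4 = q ⊼ w3 = q ⊼ ((r ⊼ (r ∨ q)) ⊕ q)

q ⊼ ((r ⊼ (r ∨ q)) ⊕ q)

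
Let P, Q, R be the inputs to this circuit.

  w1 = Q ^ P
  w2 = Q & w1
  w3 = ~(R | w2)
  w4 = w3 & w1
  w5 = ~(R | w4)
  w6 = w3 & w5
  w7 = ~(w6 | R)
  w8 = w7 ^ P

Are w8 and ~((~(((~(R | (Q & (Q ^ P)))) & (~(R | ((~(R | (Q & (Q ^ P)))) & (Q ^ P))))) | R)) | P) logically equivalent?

No

w1 = Q ^ P
w2 = Q & w1 = Q & (Q ^ P)
w3 = ~(R | w2) = ~(R | (Q & (Q ^ P)))
w4 = w3 & w1 = (~(R | (Q & (Q ^ P)))) & (Q ^ P)
w5 = ~(R | w4) = ~(R | ((~(R | (Q & (Q ^ P)))) & (Q ^ P)))
w6 = w3 & w5 = (~(R | (Q & (Q ^ P)))) & (~(R | ((~(R | (Q & (Q ^ P)))) & (Q ^ P))))
w7 = ~(w6 | R) = ~(((~(R | (Q & (Q ^ P)))) & (~(R | ((~(R | (Q & (Q ^ P)))) & (Q ^ P))))) | R)
w8 = w7 ^ P = (~(((~(R | (Q & (Q ^ P)))) & (~(R | ((~(R | (Q & (Q ^ P)))) & (Q ^ P))))) | R)) ^ P
At P=0, Q=0, R=0: circuit gives 0, formula gives 1.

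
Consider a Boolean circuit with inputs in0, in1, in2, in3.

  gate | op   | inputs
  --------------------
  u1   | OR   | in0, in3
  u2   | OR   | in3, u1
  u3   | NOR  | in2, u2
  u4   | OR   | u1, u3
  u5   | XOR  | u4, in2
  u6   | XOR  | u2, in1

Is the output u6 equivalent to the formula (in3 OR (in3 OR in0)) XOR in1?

u1 = in0 OR in3
u2 = in3 OR u1 = in3 OR (in0 OR in3)
u6 = u2 XOR in1 = (in3 OR (in0 OR in3)) XOR in1
At in0=0, in1=0, in2=0, in3=0: circuit gives 0, formula gives 0.
At in0=0, in1=0, in2=0, in3=1: circuit gives 1, formula gives 1.
Agrees on all 16 inputs.

Yes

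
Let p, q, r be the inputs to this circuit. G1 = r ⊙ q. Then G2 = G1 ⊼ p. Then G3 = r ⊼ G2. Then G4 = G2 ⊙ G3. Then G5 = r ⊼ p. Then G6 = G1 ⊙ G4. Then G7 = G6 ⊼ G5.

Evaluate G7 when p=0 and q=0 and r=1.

G1 = 1 ⊙ 0 = 0
G2 = 0 ⊼ 0 = 1
G3 = 1 ⊼ 1 = 0
G4 = 1 ⊙ 0 = 0
G5 = 1 ⊼ 0 = 1
G6 = 0 ⊙ 0 = 1
G7 = 1 ⊼ 1 = 0

0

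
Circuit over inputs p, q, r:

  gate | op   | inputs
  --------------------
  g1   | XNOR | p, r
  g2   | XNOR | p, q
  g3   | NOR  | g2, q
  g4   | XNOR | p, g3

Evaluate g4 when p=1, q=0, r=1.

1

g2 = 1 XNOR 0 = 0
g3 = 0 NOR 0 = 1
g4 = 1 XNOR 1 = 1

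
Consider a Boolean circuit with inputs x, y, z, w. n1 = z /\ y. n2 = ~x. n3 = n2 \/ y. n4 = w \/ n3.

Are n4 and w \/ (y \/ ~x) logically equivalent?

Yes

n2 = ~x
n3 = n2 \/ y = ~x \/ y
n4 = w \/ n3 = w \/ (~x \/ y)
At x=1, y=0, z=0, w=0: circuit gives 0, formula gives 0.
At x=0, y=0, z=0, w=0: circuit gives 1, formula gives 1.
Agrees on all 16 inputs.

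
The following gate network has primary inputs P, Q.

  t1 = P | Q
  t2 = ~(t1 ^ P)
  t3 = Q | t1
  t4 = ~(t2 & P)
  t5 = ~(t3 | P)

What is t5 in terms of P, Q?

t1 = P | Q
t3 = Q | t1 = Q | (P | Q)
t5 = ~(t3 | P) = ~((Q | (P | Q)) | P)

~((Q | (P | Q)) | P)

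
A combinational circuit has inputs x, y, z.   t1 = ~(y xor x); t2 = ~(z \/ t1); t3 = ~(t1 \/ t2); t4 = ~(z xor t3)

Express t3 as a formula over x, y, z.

~((~(y xor x)) \/ (~(z \/ (~(y xor x)))))

t1 = ~(y xor x)
t2 = ~(z \/ t1) = ~(z \/ (~(y xor x)))
t3 = ~(t1 \/ t2) = ~((~(y xor x)) \/ (~(z \/ (~(y xor x)))))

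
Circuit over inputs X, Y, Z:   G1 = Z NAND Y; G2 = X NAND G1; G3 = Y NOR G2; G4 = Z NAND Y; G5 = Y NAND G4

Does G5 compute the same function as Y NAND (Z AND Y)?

G4 = Z NAND Y
G5 = Y NAND G4 = Y NAND (Z NAND Y)
At X=0, Y=1, Z=0: circuit gives 0, formula gives 1.

No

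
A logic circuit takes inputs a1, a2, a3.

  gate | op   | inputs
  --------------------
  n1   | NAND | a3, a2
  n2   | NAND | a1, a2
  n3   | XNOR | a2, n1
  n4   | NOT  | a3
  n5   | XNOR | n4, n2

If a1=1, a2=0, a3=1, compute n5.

n2 = 1 NAND 0 = 1
n4 = NOT 1 = 0
n5 = 0 XNOR 1 = 0

0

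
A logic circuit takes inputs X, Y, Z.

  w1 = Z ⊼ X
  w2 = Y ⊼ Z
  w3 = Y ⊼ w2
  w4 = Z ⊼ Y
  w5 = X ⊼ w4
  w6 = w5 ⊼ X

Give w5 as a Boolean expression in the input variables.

w4 = Z ⊼ Y
w5 = X ⊼ w4 = X ⊼ (Z ⊼ Y)

X ⊼ (Z ⊼ Y)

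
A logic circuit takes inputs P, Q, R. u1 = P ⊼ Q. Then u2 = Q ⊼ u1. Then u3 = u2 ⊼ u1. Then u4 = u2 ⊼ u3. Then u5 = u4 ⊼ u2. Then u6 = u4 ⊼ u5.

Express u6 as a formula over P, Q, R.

u1 = P ⊼ Q
u2 = Q ⊼ u1 = Q ⊼ (P ⊼ Q)
u3 = u2 ⊼ u1 = (Q ⊼ (P ⊼ Q)) ⊼ (P ⊼ Q)
u4 = u2 ⊼ u3 = (Q ⊼ (P ⊼ Q)) ⊼ ((Q ⊼ (P ⊼ Q)) ⊼ (P ⊼ Q))
u5 = u4 ⊼ u2 = ((Q ⊼ (P ⊼ Q)) ⊼ ((Q ⊼ (P ⊼ Q)) ⊼ (P ⊼ Q))) ⊼ (Q ⊼ (P ⊼ Q))
u6 = u4 ⊼ u5 = ((Q ⊼ (P ⊼ Q)) ⊼ ((Q ⊼ (P ⊼ Q)) ⊼ (P ⊼ Q))) ⊼ (((Q ⊼ (P ⊼ Q)) ⊼ ((Q ⊼ (P ⊼ Q)) ⊼ (P ⊼ Q))) ⊼ (Q ⊼ (P ⊼ Q)))

((Q ⊼ (P ⊼ Q)) ⊼ ((Q ⊼ (P ⊼ Q)) ⊼ (P ⊼ Q))) ⊼ (((Q ⊼ (P ⊼ Q)) ⊼ ((Q ⊼ (P ⊼ Q)) ⊼ (P ⊼ Q))) ⊼ (Q ⊼ (P ⊼ Q)))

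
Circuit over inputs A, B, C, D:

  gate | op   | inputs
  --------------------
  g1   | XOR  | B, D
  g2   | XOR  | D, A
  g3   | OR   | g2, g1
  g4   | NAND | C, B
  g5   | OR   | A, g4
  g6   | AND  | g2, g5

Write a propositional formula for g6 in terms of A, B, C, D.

g2 = D XOR A
g4 = C NAND B
g5 = A OR g4 = A OR (C NAND B)
g6 = g2 AND g5 = (D XOR A) AND (A OR (C NAND B))

(D XOR A) AND (A OR (C NAND B))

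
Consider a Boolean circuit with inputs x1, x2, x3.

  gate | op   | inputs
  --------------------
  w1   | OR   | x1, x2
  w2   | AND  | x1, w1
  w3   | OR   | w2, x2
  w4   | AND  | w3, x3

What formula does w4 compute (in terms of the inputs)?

w1 = x1 OR x2
w2 = x1 AND w1 = x1 AND (x1 OR x2)
w3 = w2 OR x2 = (x1 AND (x1 OR x2)) OR x2
w4 = w3 AND x3 = ((x1 AND (x1 OR x2)) OR x2) AND x3

((x1 AND (x1 OR x2)) OR x2) AND x3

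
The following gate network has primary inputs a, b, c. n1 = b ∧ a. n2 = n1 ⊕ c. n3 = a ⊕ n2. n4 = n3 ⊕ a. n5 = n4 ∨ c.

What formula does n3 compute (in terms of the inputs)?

a ⊕ ((b ∧ a) ⊕ c)

n1 = b ∧ a
n2 = n1 ⊕ c = (b ∧ a) ⊕ c
n3 = a ⊕ n2 = a ⊕ ((b ∧ a) ⊕ c)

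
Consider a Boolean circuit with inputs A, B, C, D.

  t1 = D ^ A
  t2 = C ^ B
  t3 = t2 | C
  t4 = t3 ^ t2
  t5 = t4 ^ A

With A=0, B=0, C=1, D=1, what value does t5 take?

0

t2 = 1 ^ 0 = 1
t3 = 1 | 1 = 1
t4 = 1 ^ 1 = 0
t5 = 0 ^ 0 = 0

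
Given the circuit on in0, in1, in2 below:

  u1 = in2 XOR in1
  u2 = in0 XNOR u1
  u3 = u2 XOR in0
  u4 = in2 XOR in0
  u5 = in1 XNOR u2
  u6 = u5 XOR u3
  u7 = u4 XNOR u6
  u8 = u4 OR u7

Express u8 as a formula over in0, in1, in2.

u1 = in2 XOR in1
u2 = in0 XNOR u1 = in0 XNOR (in2 XOR in1)
u3 = u2 XOR in0 = (in0 XNOR (in2 XOR in1)) XOR in0
u4 = in2 XOR in0
u5 = in1 XNOR u2 = in1 XNOR (in0 XNOR (in2 XOR in1))
u6 = u5 XOR u3 = (in1 XNOR (in0 XNOR (in2 XOR in1))) XOR ((in0 XNOR (in2 XOR in1)) XOR in0)
u7 = u4 XNOR u6 = (in2 XOR in0) XNOR ((in1 XNOR (in0 XNOR (in2 XOR in1))) XOR ((in0 XNOR (in2 XOR in1)) XOR in0))
u8 = u4 OR u7 = (in2 XOR in0) OR ((in2 XOR in0) XNOR ((in1 XNOR (in0 XNOR (in2 XOR in1))) XOR ((in0 XNOR (in2 XOR in1)) XOR in0)))

(in2 XOR in0) OR ((in2 XOR in0) XNOR ((in1 XNOR (in0 XNOR (in2 XOR in1))) XOR ((in0 XNOR (in2 XOR in1)) XOR in0)))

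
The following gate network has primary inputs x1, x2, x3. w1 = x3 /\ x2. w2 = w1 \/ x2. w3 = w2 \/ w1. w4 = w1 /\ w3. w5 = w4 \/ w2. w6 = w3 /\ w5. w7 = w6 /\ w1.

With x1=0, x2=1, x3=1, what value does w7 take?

w1 = 1 /\ 1 = 1
w2 = 1 \/ 1 = 1
w3 = 1 \/ 1 = 1
w4 = 1 /\ 1 = 1
w5 = 1 \/ 1 = 1
w6 = 1 /\ 1 = 1
w7 = 1 /\ 1 = 1

1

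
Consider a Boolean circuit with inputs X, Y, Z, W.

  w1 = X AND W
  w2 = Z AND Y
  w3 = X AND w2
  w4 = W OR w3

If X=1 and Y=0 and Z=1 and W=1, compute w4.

1

w2 = 1 AND 0 = 0
w3 = 1 AND 0 = 0
w4 = 1 OR 0 = 1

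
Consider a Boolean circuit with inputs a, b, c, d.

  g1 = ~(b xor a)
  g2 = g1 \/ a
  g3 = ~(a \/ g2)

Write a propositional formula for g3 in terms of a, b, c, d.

~(a \/ ((~(b xor a)) \/ a))

g1 = ~(b xor a)
g2 = g1 \/ a = (~(b xor a)) \/ a
g3 = ~(a \/ g2) = ~(a \/ ((~(b xor a)) \/ a))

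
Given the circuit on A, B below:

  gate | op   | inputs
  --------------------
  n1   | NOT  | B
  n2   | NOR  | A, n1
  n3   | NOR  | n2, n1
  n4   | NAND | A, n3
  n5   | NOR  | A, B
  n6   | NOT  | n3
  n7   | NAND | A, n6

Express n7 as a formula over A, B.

n1 = NOT B
n2 = A NOR n1 = A NOR NOT B
n3 = n2 NOR n1 = (A NOR NOT B) NOR NOT B
n6 = NOT n3 = NOT ((A NOR NOT B) NOR NOT B)
n7 = A NAND n6 = A NAND NOT ((A NOR NOT B) NOR NOT B)

A NAND NOT ((A NOR NOT B) NOR NOT B)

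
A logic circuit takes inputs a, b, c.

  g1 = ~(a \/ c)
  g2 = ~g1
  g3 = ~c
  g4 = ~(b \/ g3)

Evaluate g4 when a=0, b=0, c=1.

1

g3 = ~1 = 0
g4 = ~(0 \/ 0) = 1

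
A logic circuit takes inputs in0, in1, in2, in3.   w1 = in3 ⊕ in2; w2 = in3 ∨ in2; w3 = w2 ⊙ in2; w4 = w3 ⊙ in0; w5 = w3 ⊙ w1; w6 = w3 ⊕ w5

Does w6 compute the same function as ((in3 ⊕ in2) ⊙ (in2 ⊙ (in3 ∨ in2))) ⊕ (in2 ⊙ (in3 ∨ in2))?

Yes

w1 = in3 ⊕ in2
w2 = in3 ∨ in2
w3 = w2 ⊙ in2 = (in3 ∨ in2) ⊙ in2
w5 = w3 ⊙ w1 = ((in3 ∨ in2) ⊙ in2) ⊙ (in3 ⊕ in2)
w6 = w3 ⊕ w5 = ((in3 ∨ in2) ⊙ in2) ⊕ (((in3 ∨ in2) ⊙ in2) ⊙ (in3 ⊕ in2))
At in0=0, in1=0, in2=0, in3=1: circuit gives 0, formula gives 0.
At in0=0, in1=0, in2=0, in3=0: circuit gives 1, formula gives 1.
Agrees on all 16 inputs.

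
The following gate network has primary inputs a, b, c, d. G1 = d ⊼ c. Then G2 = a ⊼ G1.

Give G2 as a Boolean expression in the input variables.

a ⊼ (d ⊼ c)

G1 = d ⊼ c
G2 = a ⊼ G1 = a ⊼ (d ⊼ c)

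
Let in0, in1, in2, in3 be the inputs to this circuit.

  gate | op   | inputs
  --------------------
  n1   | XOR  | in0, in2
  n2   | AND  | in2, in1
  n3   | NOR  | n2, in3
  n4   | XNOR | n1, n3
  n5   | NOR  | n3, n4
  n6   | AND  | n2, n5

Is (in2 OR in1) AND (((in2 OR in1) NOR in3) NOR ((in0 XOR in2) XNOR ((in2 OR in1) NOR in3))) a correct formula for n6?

n1 = in0 XOR in2
n2 = in2 AND in1
n3 = n2 NOR in3 = (in2 AND in1) NOR in3
n4 = n1 XNOR n3 = (in0 XOR in2) XNOR ((in2 AND in1) NOR in3)
n5 = n3 NOR n4 = ((in2 AND in1) NOR in3) NOR ((in0 XOR in2) XNOR ((in2 AND in1) NOR in3))
n6 = n2 AND n5 = (in2 AND in1) AND (((in2 AND in1) NOR in3) NOR ((in0 XOR in2) XNOR ((in2 AND in1) NOR in3)))
At in0=0, in1=0, in2=1, in3=0: circuit gives 0, formula gives 1.

No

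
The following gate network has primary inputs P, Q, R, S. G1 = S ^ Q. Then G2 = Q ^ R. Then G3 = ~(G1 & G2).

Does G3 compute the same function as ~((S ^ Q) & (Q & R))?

No

G1 = S ^ Q
G2 = Q ^ R
G3 = ~(G1 & G2) = ~((S ^ Q) & (Q ^ R))
At P=0, Q=0, R=1, S=1: circuit gives 0, formula gives 1.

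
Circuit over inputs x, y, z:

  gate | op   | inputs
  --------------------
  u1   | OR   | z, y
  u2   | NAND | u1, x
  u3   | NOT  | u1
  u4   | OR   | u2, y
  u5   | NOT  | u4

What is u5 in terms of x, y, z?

u1 = z OR y
u2 = u1 NAND x = (z OR y) NAND x
u4 = u2 OR y = ((z OR y) NAND x) OR y
u5 = NOT u4 = NOT (((z OR y) NAND x) OR y)

NOT (((z OR y) NAND x) OR y)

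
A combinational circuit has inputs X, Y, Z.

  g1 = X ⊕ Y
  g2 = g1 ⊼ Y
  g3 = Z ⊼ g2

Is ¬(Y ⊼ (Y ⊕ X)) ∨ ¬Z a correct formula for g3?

g1 = X ⊕ Y
g2 = g1 ⊼ Y = (X ⊕ Y) ⊼ Y
g3 = Z ⊼ g2 = Z ⊼ ((X ⊕ Y) ⊼ Y)
At X=0, Y=0, Z=1: circuit gives 0, formula gives 0.
At X=0, Y=0, Z=0: circuit gives 1, formula gives 1.
Agrees on all 8 inputs.

Yes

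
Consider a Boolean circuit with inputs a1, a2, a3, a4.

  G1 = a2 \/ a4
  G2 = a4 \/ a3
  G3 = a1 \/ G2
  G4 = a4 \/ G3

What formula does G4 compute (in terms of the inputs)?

G2 = a4 \/ a3
G3 = a1 \/ G2 = a1 \/ (a4 \/ a3)
G4 = a4 \/ G3 = a4 \/ (a1 \/ (a4 \/ a3))

a4 \/ (a1 \/ (a4 \/ a3))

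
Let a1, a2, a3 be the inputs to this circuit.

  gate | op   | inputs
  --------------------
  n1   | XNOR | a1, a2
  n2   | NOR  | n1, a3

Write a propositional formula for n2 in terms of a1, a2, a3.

n1 = a1 XNOR a2
n2 = n1 NOR a3 = (a1 XNOR a2) NOR a3

(a1 XNOR a2) NOR a3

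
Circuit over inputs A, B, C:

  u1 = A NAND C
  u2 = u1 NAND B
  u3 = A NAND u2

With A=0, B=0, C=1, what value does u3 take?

1

u1 = 0 NAND 1 = 1
u2 = 1 NAND 0 = 1
u3 = 0 NAND 1 = 1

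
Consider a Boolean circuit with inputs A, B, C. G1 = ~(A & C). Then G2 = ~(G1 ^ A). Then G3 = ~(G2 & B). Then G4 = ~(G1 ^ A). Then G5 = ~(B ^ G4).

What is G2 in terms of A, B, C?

G1 = ~(A & C)
G2 = ~(G1 ^ A) = ~((~(A & C)) ^ A)

~((~(A & C)) ^ A)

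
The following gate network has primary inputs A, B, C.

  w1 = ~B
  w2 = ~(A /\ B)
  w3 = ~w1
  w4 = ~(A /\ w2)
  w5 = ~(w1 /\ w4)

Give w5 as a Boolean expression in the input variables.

~(~B /\ (~(A /\ (~(A /\ B)))))

w1 = ~B
w2 = ~(A /\ B)
w4 = ~(A /\ w2) = ~(A /\ (~(A /\ B)))
w5 = ~(w1 /\ w4) = ~(~B /\ (~(A /\ (~(A /\ B)))))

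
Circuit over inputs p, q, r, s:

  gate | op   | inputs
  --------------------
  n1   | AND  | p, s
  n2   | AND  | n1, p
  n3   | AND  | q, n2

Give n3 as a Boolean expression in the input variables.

q AND ((p AND s) AND p)

n1 = p AND s
n2 = n1 AND p = (p AND s) AND p
n3 = q AND n2 = q AND ((p AND s) AND p)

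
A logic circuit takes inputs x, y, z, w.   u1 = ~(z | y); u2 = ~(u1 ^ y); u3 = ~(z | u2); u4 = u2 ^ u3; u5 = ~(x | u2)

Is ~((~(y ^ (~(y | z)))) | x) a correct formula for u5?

Yes

u1 = ~(z | y)
u2 = ~(u1 ^ y) = ~((~(z | y)) ^ y)
u5 = ~(x | u2) = ~(x | (~((~(z | y)) ^ y)))
At x=0, y=0, z=1, w=0: circuit gives 0, formula gives 0.
At x=0, y=0, z=0, w=0: circuit gives 1, formula gives 1.
Agrees on all 16 inputs.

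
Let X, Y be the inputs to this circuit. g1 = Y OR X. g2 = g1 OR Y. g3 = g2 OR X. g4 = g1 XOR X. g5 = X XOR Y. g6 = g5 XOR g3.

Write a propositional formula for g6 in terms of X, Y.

g1 = Y OR X
g2 = g1 OR Y = (Y OR X) OR Y
g3 = g2 OR X = ((Y OR X) OR Y) OR X
g5 = X XOR Y
g6 = g5 XOR g3 = (X XOR Y) XOR (((Y OR X) OR Y) OR X)

(X XOR Y) XOR (((Y OR X) OR Y) OR X)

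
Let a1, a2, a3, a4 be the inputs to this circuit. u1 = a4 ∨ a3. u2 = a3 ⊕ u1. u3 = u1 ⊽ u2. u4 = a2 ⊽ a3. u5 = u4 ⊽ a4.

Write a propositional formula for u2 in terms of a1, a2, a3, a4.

a3 ⊕ (a4 ∨ a3)

u1 = a4 ∨ a3
u2 = a3 ⊕ u1 = a3 ⊕ (a4 ∨ a3)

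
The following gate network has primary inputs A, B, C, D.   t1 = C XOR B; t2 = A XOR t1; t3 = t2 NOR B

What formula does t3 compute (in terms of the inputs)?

(A XOR (C XOR B)) NOR B

t1 = C XOR B
t2 = A XOR t1 = A XOR (C XOR B)
t3 = t2 NOR B = (A XOR (C XOR B)) NOR B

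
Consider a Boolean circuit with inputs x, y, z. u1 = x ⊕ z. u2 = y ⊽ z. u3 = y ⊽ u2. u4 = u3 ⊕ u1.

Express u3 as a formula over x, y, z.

y ⊽ (y ⊽ z)

u2 = y ⊽ z
u3 = y ⊽ u2 = y ⊽ (y ⊽ z)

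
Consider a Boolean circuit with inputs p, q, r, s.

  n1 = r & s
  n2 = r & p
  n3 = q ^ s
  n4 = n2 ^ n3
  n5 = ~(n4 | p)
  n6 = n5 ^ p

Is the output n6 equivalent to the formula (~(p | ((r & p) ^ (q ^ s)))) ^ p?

Yes

n2 = r & p
n3 = q ^ s
n4 = n2 ^ n3 = (r & p) ^ (q ^ s)
n5 = ~(n4 | p) = ~(((r & p) ^ (q ^ s)) | p)
n6 = n5 ^ p = (~(((r & p) ^ (q ^ s)) | p)) ^ p
At p=0, q=0, r=0, s=1: circuit gives 0, formula gives 0.
At p=0, q=0, r=0, s=0: circuit gives 1, formula gives 1.
Agrees on all 16 inputs.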